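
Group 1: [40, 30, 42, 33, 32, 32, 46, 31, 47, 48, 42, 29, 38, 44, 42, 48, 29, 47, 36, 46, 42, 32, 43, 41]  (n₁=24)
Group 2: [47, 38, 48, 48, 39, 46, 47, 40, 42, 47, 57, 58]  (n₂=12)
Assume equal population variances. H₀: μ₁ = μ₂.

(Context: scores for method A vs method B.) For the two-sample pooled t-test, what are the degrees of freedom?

degrees of freedom = 34

df = n₁ + n₂ − 2 = 24 + 12 − 2 = 34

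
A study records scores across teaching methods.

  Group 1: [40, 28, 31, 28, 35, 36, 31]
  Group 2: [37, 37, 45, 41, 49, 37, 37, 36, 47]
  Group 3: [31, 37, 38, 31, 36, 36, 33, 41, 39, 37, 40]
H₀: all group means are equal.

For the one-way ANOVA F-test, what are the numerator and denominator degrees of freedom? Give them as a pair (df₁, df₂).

k = 3 groups, N = 27 total
df = (k−1, N−k) = (3−1, 27−3) = (2, 24)

degrees of freedom = [2, 24]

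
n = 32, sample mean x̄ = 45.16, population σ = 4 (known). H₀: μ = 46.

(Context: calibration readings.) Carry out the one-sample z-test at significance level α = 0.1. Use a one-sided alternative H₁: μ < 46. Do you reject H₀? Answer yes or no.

SE = σ/√n = 4/√32 = 0.7071
z = (x̄−μ₀)/SE = (45.16−46)/0.7071 = -1.1879
p-value (one-sided, H₁ less) = 0.11743
At α=0.1: p ≥ α → fail to reject H₀

reject H₀: no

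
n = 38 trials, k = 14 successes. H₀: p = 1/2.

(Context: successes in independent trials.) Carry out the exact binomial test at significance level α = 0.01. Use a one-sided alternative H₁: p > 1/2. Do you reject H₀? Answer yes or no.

Exact binomial: n=38, k=14, p₀=1/2=0.5000
P(X≥14) from Σ C(n,i)·p₀^i·(1−p₀)^(n−i)
p-value (one-sided, H₁ greater) = 0.96352
At α=0.01: p ≥ α → fail to reject H₀

reject H₀: no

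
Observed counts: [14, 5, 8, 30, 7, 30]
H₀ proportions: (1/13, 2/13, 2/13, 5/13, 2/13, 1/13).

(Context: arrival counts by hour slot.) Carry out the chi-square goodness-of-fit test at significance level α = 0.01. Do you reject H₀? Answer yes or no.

reject H₀: yes

n = 94; E_i = n·p_i = [7.23, 14.46, 14.46, 36.15, 14.46, 7.23]
χ² = (14−7.23)²/7.23 + (5−14.46)²/14.46 + (8−14.46)²/14.46 + (30−36.15)²/36.15 + (7−14.46)²/14.46 + (30−7.23)²/7.23 = 92.0106
df = 5
p-value (upper-tail) = 0.00000
At α=0.01: p < α → reject H₀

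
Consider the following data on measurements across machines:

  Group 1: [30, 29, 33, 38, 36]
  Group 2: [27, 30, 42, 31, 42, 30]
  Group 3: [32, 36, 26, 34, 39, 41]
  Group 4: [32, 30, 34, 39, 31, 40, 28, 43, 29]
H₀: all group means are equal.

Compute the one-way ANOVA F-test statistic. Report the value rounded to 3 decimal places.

test statistic = 0.072

Group means [33.20, 33.67, 34.67, 34.00], grand mean 33.923
SSB = Σnᵢ(x̄ᵢ−x̄)² = 6.379; SSW = ΣΣ(x−x̄ᵢ)² = 651.467
MSB = 6.379/3 = 2.1265; MSW = 651.467/22 = 29.6121
F = MSB/MSW = 0.0718
df = (3, 22)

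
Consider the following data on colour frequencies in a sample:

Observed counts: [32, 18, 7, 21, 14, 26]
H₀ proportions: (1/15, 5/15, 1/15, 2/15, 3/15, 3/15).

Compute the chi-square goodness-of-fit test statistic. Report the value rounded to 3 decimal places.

test statistic = 91.614

n = 118; E_i = n·p_i = [7.87, 39.33, 7.87, 15.73, 23.60, 23.60]
χ² = (32−7.87)²/7.87 + (18−39.33)²/39.33 + (7−7.87)²/7.87 + (21−15.73)²/15.73 + (14−23.60)²/23.60 + (26−23.60)²/23.60 = 91.6144
df = 5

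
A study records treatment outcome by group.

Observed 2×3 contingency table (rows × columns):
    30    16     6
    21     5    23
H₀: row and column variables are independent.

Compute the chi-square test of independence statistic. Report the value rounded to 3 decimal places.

Row totals [52, 49], col totals [51, 21, 29], n=101
χ² = (30−26.26)²/26.26 + (16−10.81)²/10.81 + (6−14.93)²/14.93 + (21−24.74)²/24.74 + (5−10.19)²/10.19 + (23−14.07)²/14.07 = 17.2418
df = 2

test statistic = 17.242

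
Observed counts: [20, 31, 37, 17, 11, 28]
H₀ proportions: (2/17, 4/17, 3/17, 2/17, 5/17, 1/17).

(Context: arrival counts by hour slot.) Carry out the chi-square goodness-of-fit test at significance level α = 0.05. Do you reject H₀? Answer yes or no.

n = 144; E_i = n·p_i = [16.94, 33.88, 25.41, 16.94, 42.35, 8.47]
χ² = (20−16.94)²/16.94 + (31−33.88)²/33.88 + (37−25.41)²/25.41 + (17−16.94)²/16.94 + (11−42.35)²/42.35 + (28−8.47)²/8.47 = 74.3182
df = 5
p-value (upper-tail) = 0.00000
At α=0.05: p < α → reject H₀

reject H₀: yes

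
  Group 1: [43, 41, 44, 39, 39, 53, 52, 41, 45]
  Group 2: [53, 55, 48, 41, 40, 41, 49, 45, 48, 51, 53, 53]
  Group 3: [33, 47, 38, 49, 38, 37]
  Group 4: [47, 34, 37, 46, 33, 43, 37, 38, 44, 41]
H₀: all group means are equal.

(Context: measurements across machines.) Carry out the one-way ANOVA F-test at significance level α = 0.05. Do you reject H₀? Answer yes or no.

reject H₀: yes

Group means [44.11, 48.08, 40.33, 40.00], grand mean 43.676
SSB = Σnᵢ(x̄ᵢ−x̄)² = 436.969; SSW = ΣΣ(x−x̄ᵢ)² = 933.139
MSB = 436.969/3 = 145.6564; MSW = 933.139/33 = 28.2769
F = MSB/MSW = 5.1511
df = (3, 33)
p-value (upper-tail) = 0.00495
At α=0.05: p < α → reject H₀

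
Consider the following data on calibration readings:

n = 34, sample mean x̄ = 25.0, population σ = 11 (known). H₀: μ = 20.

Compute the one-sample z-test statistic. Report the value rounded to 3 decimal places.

test statistic = 2.650

SE = σ/√n = 11/√34 = 1.8865
z = (x̄−μ₀)/SE = (25.0−20)/1.8865 = 2.6504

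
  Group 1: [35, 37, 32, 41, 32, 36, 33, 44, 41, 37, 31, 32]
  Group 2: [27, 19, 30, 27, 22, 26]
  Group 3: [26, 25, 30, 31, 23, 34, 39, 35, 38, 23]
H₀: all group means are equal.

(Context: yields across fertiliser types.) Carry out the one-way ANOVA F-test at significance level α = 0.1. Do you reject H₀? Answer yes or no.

Group means [35.92, 25.17, 30.40], grand mean 31.643
SSB = Σnᵢ(x̄ᵢ−x̄)² = 486.279; SSW = ΣΣ(x−x̄ᵢ)² = 602.150
MSB = 486.279/2 = 243.1393; MSW = 602.150/25 = 24.0860
F = MSB/MSW = 10.0946
df = (2, 25)
p-value (upper-tail) = 0.00061
At α=0.1: p < α → reject H₀

reject H₀: yes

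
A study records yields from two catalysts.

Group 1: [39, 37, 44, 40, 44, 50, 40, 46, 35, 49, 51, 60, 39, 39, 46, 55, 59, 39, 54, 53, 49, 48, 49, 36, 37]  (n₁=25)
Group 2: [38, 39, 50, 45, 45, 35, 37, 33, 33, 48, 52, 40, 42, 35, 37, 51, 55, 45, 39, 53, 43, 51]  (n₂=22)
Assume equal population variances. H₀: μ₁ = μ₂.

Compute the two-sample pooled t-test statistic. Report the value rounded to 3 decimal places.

test statistic = 1.208

x̄₁=45.520, s₁=7.315, n₁=25
x̄₂=43.000, s₂=6.921, n₂=22
s_p² = [24·7.315² + 21·6.921²]/45 = 50.8942
SE = √(s_p²·(1/25+1/22)) = 2.0855
t = (45.520−43.000)/2.0855 = 1.2084
df = 45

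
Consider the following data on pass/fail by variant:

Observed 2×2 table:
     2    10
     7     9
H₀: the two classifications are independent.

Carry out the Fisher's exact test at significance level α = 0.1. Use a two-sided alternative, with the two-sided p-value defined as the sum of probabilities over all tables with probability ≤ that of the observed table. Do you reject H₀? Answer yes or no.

Margins: r₁=12, r₂=16, c₁=9, c₂=19, n=28
p_obs = C(12,2)·C(16,7)/C(28,9); sum pmf over tables with pmf ≤ p_obs
p-value (two-sided) = 0.22319
At α=0.1: p ≥ α → fail to reject H₀

reject H₀: no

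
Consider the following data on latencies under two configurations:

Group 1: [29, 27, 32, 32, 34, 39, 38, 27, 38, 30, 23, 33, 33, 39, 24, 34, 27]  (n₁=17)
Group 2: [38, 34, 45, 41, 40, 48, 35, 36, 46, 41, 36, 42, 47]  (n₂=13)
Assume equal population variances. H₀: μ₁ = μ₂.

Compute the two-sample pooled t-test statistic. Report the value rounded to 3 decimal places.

test statistic = -4.941

x̄₁=31.706, s₁=5.072, n₁=17
x̄₂=40.692, s₂=4.750, n₂=13
s_p² = [16·5.072² + 12·4.750²]/28 = 24.3678
SE = √(s_p²·(1/17+1/13)) = 1.8187
t = (31.706−40.692)/1.8187 = -4.9410
df = 28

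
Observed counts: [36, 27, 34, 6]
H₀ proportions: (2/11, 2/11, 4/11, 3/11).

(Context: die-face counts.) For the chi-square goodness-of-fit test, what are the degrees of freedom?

df = k − 1 = 4 − 1 = 3

degrees of freedom = 3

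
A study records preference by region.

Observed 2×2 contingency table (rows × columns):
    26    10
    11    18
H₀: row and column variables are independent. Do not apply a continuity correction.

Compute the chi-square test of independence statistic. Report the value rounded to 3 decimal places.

Row totals [36, 29], col totals [37, 28], n=65
χ² = (26−20.49)²/20.49 + (10−15.51)²/15.51 + (11−16.51)²/16.51 + (18−12.49)²/12.49 = 7.7023
df = 1

test statistic = 7.702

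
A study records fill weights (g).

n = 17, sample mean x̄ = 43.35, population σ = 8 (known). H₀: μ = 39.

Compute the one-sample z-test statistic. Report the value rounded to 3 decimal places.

SE = σ/√n = 8/√17 = 1.9403
z = (x̄−μ₀)/SE = (43.35−39)/1.9403 = 2.2419

test statistic = 2.242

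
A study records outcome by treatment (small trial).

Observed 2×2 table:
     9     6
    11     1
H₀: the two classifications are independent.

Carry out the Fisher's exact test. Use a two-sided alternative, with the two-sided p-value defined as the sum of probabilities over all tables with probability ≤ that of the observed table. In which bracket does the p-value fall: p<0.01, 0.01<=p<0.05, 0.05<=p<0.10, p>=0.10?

Margins: r₁=15, r₂=12, c₁=20, c₂=7, n=27
p_obs = C(15,9)·C(12,11)/C(27,20); sum pmf over tables with pmf ≤ p_obs
p-value (two-sided) = 0.09138
→ bracket: 0.05<=p<0.10

p-value bracket: 0.05<=p<0.10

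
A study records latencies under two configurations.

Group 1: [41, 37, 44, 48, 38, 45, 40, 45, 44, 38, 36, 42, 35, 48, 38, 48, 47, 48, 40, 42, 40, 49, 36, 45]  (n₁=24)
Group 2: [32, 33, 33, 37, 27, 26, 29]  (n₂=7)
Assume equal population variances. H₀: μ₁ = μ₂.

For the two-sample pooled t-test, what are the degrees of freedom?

df = n₁ + n₂ − 2 = 24 + 7 − 2 = 29

degrees of freedom = 29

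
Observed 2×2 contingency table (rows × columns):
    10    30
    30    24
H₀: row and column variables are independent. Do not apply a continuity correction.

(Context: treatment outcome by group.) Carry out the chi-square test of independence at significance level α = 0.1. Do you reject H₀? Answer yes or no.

Row totals [40, 54], col totals [40, 54], n=94
χ² = (10−17.02)²/17.02 + (30−22.98)²/22.98 + (30−22.98)²/22.98 + (24−31.02)²/31.02 = 8.7762
df = 1
p-value (upper-tail) = 0.00305
At α=0.1: p < α → reject H₀

reject H₀: yes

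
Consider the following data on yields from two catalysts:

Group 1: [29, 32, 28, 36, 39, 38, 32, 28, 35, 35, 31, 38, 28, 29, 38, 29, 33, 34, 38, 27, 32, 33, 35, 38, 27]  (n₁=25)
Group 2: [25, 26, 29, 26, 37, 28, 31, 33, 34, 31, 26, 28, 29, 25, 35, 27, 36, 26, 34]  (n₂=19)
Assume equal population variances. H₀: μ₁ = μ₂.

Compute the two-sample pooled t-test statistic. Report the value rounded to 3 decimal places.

x̄₁=32.880, s₁=4.003, n₁=25
x̄₂=29.789, s₂=3.980, n₂=19
s_p² = [24·4.003² + 18·3.980²]/42 = 15.9476
SE = √(s_p²·(1/25+1/19)) = 1.2154
t = (32.880−29.789)/1.2154 = 2.5428
df = 42

test statistic = 2.543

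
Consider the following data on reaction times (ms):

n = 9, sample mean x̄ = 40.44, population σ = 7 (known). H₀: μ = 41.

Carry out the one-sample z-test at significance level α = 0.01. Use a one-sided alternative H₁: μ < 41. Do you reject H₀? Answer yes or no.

SE = σ/√n = 7/√9 = 2.3333
z = (x̄−μ₀)/SE = (40.44−41)/2.3333 = -0.2400
p-value (one-sided, H₁ less) = 0.40517
At α=0.01: p ≥ α → fail to reject H₀

reject H₀: no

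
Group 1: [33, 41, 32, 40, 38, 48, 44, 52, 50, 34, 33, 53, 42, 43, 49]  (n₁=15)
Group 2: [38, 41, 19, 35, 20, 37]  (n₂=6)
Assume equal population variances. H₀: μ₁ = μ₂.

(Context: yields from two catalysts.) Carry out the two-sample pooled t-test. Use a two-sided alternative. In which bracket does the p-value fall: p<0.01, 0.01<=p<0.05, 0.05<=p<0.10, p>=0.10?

p-value bracket: 0.01<=p<0.05

x̄₁=42.133, s₁=7.180, n₁=15
x̄₂=31.667, s₂=9.626, n₂=6
s_p² = [14·7.180² + 5·9.626²]/19 = 62.3719
SE = √(s_p²·(1/15+1/6)) = 3.8149
t = (42.133−31.667)/3.8149 = 2.7436
df = 19
p-value (two-sided) = 0.01291
→ bracket: 0.01<=p<0.05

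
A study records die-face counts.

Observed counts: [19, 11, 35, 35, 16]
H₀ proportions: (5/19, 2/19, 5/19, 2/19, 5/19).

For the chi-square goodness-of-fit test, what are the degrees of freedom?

degrees of freedom = 4

df = k − 1 = 5 − 1 = 4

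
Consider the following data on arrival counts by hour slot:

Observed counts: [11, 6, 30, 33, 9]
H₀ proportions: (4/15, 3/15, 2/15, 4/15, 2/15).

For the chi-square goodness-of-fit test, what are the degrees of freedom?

df = k − 1 = 5 − 1 = 4

degrees of freedom = 4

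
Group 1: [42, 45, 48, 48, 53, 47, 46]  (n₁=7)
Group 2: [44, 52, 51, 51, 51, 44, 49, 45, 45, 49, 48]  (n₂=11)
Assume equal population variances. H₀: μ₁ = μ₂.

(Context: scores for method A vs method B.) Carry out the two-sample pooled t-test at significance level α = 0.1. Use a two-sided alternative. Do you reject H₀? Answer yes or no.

reject H₀: no

x̄₁=47.000, s₁=3.367, n₁=7
x̄₂=48.091, s₂=3.081, n₂=11
s_p² = [6·3.367² + 10·3.081²]/16 = 10.1818
SE = √(s_p²·(1/7+1/11)) = 1.5428
t = (47.000−48.091)/1.5428 = -0.7071
df = 16
p-value (two-sided) = 0.48967
At α=0.1: p ≥ α → fail to reject H₀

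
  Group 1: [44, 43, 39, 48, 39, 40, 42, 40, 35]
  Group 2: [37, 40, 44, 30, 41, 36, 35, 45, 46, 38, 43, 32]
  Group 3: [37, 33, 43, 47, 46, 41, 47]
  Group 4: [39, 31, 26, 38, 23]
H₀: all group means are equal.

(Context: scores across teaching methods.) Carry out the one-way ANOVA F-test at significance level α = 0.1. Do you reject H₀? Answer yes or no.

Group means [41.11, 38.92, 42.00, 31.40], grand mean 39.030
SSB = Σnᵢ(x̄ᵢ−x̄)² = 391.964; SSW = ΣΣ(x−x̄ᵢ)² = 775.006
MSB = 391.964/3 = 130.6547; MSW = 775.006/29 = 26.7243
F = MSB/MSW = 4.8890
df = (3, 29)
p-value (upper-tail) = 0.00717
At α=0.1: p < α → reject H₀

reject H₀: yes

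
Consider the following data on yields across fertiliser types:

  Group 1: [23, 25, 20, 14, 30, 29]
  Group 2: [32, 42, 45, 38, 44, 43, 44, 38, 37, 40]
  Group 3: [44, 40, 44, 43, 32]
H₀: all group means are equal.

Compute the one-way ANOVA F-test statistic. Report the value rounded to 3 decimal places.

test statistic = 25.578

Group means [23.50, 40.30, 40.60], grand mean 35.571
SSB = Σnᵢ(x̄ᵢ−x̄)² = 1224.343; SSW = ΣΣ(x−x̄ᵢ)² = 430.800
MSB = 1224.343/2 = 612.1714; MSW = 430.800/18 = 23.9333
F = MSB/MSW = 25.5782
df = (2, 18)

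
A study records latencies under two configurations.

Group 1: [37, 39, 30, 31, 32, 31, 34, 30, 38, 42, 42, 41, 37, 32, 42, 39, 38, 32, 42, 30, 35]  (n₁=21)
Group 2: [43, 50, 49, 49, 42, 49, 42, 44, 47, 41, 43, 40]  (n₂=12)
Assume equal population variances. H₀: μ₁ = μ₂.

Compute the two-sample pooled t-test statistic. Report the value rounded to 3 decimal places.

test statistic = -5.898

x̄₁=35.905, s₁=4.516, n₁=21
x̄₂=44.917, s₂=3.630, n₂=12
s_p² = [20·4.516² + 11·3.630²]/31 = 17.8299
SE = √(s_p²·(1/21+1/12)) = 1.5280
t = (35.905−44.917)/1.5280 = -5.8977
df = 31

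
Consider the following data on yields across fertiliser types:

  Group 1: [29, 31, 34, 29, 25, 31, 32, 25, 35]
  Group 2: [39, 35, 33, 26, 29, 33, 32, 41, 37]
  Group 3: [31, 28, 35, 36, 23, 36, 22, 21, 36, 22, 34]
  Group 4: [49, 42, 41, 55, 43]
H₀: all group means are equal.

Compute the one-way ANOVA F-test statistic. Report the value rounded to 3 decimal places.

test statistic = 12.869

Group means [30.11, 33.89, 29.45, 46.00], grand mean 33.235
SSB = Σnᵢ(x̄ᵢ−x̄)² = 1063.613; SSW = ΣΣ(x−x̄ᵢ)² = 826.505
MSB = 1063.613/3 = 354.5375; MSW = 826.505/30 = 27.5502
F = MSB/MSW = 12.8688
df = (3, 30)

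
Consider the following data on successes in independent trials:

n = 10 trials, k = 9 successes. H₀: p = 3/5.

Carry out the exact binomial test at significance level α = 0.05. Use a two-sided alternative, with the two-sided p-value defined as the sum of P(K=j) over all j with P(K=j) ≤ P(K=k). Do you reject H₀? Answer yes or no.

Exact binomial: n=10, k=9, p₀=3/5=0.6000
P(X=j) = C(n,j)·p₀^j·(1−p₀)^(n−j); p = Σ P(X=j) over j with P(X=j) ≤ P(X=9)
p-value (two-sided) = 0.05865
At α=0.05: p ≥ α → fail to reject H₀

reject H₀: no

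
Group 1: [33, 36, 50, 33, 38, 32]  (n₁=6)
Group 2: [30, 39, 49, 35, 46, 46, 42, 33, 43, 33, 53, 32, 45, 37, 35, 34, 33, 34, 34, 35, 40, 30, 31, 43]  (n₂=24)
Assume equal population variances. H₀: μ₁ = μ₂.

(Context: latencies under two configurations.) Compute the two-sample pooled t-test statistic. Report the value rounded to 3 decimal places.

x̄₁=37.000, s₁=6.753, n₁=6
x̄₂=38.000, s₂=6.454, n₂=24
s_p² = [5·6.753² + 23·6.454²]/28 = 42.3571
SE = √(s_p²·(1/6+1/24)) = 2.9706
t = (37.000−38.000)/2.9706 = -0.3366
df = 28

test statistic = -0.337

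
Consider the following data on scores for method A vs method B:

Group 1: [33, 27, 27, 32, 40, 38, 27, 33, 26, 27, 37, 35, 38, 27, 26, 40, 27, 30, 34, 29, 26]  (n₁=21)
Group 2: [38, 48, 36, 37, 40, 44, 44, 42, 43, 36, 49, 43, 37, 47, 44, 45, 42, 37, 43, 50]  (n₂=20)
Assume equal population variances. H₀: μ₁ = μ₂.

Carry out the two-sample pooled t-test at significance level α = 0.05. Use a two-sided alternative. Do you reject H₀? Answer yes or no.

reject H₀: yes

x̄₁=31.381, s₁=5.015, n₁=21
x̄₂=42.250, s₂=4.375, n₂=20
s_p² = [20·5.015² + 19·4.375²]/39 = 22.2231
SE = √(s_p²·(1/21+1/20)) = 1.4729
t = (31.381−42.250)/1.4729 = -7.3794
df = 39
p-value (two-sided) = 0.00000
At α=0.05: p < α → reject H₀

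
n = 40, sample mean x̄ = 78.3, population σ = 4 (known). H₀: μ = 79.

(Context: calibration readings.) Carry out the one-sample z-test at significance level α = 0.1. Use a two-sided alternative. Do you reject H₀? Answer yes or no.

SE = σ/√n = 4/√40 = 0.6325
z = (x̄−μ₀)/SE = (78.3−79)/0.6325 = -1.1068
p-value (two-sided) = 0.26838
At α=0.1: p ≥ α → fail to reject H₀

reject H₀: no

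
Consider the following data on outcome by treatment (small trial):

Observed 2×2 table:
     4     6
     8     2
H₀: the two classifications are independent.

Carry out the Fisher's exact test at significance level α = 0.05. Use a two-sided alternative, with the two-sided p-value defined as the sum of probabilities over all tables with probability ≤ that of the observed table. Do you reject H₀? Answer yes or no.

reject H₀: no

Margins: r₁=10, r₂=10, c₁=12, c₂=8, n=20
p_obs = C(10,4)·C(10,8)/C(20,12); sum pmf over tables with pmf ≤ p_obs
p-value (two-sided) = 0.16980
At α=0.05: p ≥ α → fail to reject H₀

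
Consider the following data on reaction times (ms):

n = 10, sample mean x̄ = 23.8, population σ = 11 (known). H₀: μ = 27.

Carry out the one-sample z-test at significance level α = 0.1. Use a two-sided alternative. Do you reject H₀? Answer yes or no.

reject H₀: no

SE = σ/√n = 11/√10 = 3.4785
z = (x̄−μ₀)/SE = (23.8−27)/3.4785 = -0.9199
p-value (two-sided) = 0.35761
At α=0.1: p ≥ α → fail to reject H₀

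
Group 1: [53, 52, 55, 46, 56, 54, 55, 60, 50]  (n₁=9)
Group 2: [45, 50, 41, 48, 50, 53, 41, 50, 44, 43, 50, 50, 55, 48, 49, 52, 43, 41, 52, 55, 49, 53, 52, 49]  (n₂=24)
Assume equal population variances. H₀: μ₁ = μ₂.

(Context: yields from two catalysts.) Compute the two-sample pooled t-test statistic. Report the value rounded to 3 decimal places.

test statistic = 3.001

x̄₁=53.444, s₁=3.941, n₁=9
x̄₂=48.458, s₂=4.354, n₂=24
s_p² = [8·3.941² + 23·4.354²]/31 = 18.0703
SE = √(s_p²·(1/9+1/24)) = 1.6615
t = (53.444−48.458)/1.6615 = 3.0009
df = 31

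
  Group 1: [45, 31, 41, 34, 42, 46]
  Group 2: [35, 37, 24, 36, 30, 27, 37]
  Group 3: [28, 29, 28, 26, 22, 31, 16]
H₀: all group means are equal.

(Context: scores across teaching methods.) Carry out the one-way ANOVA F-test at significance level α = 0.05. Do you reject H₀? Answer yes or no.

Group means [39.83, 32.29, 25.71], grand mean 32.250
SSB = Σnᵢ(x̄ᵢ−x̄)² = 644.060; SSW = ΣΣ(x−x̄ᵢ)² = 507.690
MSB = 644.060/2 = 322.0298; MSW = 507.690/17 = 29.8641
F = MSB/MSW = 10.7832
df = (2, 17)
p-value (upper-tail) = 0.00095
At α=0.05: p < α → reject H₀

reject H₀: yes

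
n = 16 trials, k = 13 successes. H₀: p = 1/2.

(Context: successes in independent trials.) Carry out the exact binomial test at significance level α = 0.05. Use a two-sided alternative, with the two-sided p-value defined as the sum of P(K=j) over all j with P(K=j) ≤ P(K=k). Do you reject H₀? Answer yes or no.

Exact binomial: n=16, k=13, p₀=1/2=0.5000
P(X=j) = C(n,j)·p₀^j·(1−p₀)^(n−j); p = Σ P(X=j) over j with P(X=j) ≤ P(X=13)
p-value (two-sided) = 0.02127
At α=0.05: p < α → reject H₀

reject H₀: yes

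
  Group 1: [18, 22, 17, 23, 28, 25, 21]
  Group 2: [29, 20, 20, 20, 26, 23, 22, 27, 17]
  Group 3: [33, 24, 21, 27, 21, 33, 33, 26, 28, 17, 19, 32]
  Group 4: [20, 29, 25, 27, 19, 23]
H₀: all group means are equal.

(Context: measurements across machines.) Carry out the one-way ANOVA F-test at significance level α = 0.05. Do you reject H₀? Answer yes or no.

Group means [22.00, 22.67, 26.17, 23.83], grand mean 23.971
SSB = Σnᵢ(x̄ᵢ−x̄)² = 100.471; SSW = ΣΣ(x−x̄ᵢ)² = 660.500
MSB = 100.471/3 = 33.4902; MSW = 660.500/30 = 22.0167
F = MSB/MSW = 1.5211
df = (3, 30)
p-value (upper-tail) = 0.22921
At α=0.05: p ≥ α → fail to reject H₀

reject H₀: no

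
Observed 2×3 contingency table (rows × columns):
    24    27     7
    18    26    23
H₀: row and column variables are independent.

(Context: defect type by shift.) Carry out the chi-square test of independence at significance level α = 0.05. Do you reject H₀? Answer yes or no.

Row totals [58, 67], col totals [42, 53, 30], n=125
χ² = (24−19.49)²/19.49 + (27−24.59)²/24.59 + (7−13.92)²/13.92 + (18−22.51)²/22.51 + (26−28.41)²/28.41 + (23−16.08)²/16.08 = 8.8070
df = 2
p-value (upper-tail) = 0.01223
At α=0.05: p < α → reject H₀

reject H₀: yes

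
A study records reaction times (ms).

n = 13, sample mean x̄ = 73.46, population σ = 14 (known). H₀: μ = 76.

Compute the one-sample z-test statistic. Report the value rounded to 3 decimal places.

SE = σ/√n = 14/√13 = 3.8829
z = (x̄−μ₀)/SE = (73.46−76)/3.8829 = -0.6542

test statistic = -0.654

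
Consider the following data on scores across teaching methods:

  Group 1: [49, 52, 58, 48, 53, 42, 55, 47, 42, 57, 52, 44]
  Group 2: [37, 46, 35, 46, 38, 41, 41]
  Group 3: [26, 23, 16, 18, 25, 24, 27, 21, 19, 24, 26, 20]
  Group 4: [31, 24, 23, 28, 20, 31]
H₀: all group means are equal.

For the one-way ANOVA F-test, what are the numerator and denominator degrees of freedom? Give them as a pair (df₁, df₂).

k = 4 groups, N = 37 total
df = (k−1, N−k) = (4−1, 37−4) = (3, 33)

degrees of freedom = [3, 33]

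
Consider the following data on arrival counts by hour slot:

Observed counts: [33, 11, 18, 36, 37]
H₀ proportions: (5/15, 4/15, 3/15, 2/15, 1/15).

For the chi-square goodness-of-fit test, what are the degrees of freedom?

degrees of freedom = 4

df = k − 1 = 5 − 1 = 4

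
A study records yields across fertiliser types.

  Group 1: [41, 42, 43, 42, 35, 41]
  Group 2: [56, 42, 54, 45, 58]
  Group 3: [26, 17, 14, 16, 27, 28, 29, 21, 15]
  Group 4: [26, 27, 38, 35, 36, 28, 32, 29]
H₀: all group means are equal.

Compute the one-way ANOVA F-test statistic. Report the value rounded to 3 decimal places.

Group means [40.67, 51.00, 21.44, 31.38], grand mean 33.679
SSB = Σnᵢ(x̄ᵢ−x̄)² = 3182.677; SSW = ΣΣ(x−x̄ᵢ)² = 683.431
MSB = 3182.677/3 = 1060.8922; MSW = 683.431/24 = 28.4763
F = MSB/MSW = 37.2553
df = (3, 24)

test statistic = 37.255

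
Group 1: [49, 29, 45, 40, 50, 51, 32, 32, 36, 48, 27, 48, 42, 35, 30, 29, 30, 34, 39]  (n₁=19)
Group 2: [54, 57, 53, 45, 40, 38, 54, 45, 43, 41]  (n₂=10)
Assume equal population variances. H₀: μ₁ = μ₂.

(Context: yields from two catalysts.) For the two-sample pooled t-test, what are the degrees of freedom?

degrees of freedom = 27

df = n₁ + n₂ − 2 = 19 + 10 − 2 = 27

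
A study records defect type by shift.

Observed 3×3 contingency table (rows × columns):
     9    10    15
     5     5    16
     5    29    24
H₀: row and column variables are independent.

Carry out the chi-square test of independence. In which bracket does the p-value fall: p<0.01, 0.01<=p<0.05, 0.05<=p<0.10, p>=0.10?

p-value bracket: 0.01<=p<0.05

Row totals [34, 26, 58], col totals [19, 44, 55], n=118
χ² = (9−5.47)²/5.47 + (10−12.68)²/12.68 + (15−15.85)²/15.85 + (5−4.19)²/4.19 + (5−9.69)²/9.69 + (16−12.12)²/12.12 + (5−9.34)²/9.34 + (29−21.63)²/21.63 + (24−27.03)²/27.03 = 11.4259
df = 4
p-value (upper-tail) = 0.02217
→ bracket: 0.01<=p<0.05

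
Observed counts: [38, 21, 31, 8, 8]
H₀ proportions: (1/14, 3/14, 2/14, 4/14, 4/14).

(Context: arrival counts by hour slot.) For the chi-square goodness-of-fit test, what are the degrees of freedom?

degrees of freedom = 4

df = k − 1 = 5 − 1 = 4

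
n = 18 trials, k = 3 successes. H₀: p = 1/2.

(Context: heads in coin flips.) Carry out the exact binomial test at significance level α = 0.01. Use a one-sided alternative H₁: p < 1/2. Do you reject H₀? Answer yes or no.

reject H₀: yes

Exact binomial: n=18, k=3, p₀=1/2=0.5000
P(X≤3) from Σ C(n,i)·p₀^i·(1−p₀)^(n−i)
p-value (one-sided, H₁ less) = 0.00377
At α=0.01: p < α → reject H₀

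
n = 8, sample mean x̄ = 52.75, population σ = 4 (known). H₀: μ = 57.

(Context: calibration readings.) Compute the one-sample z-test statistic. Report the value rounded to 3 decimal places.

SE = σ/√n = 4/√8 = 1.4142
z = (x̄−μ₀)/SE = (52.75−57)/1.4142 = -3.0052

test statistic = -3.005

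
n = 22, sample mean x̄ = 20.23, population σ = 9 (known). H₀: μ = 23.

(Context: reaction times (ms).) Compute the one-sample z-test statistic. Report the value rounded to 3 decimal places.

SE = σ/√n = 9/√22 = 1.9188
z = (x̄−μ₀)/SE = (20.23−23)/1.9188 = -1.4436

test statistic = -1.444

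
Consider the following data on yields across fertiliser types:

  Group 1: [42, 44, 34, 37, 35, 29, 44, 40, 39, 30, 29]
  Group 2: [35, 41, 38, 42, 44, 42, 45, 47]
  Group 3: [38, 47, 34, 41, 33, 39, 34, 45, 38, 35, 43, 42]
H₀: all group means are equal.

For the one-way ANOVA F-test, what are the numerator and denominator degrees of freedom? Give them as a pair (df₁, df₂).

degrees of freedom = [2, 28]

k = 3 groups, N = 31 total
df = (k−1, N−k) = (3−1, 31−3) = (2, 28)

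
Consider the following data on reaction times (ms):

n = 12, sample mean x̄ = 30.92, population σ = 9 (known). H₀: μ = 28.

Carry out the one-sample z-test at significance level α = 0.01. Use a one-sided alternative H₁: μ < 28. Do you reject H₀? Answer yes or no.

SE = σ/√n = 9/√12 = 2.5981
z = (x̄−μ₀)/SE = (30.92−28)/2.5981 = 1.1239
p-value (one-sided, H₁ less) = 0.86947
At α=0.01: p ≥ α → fail to reject H₀

reject H₀: no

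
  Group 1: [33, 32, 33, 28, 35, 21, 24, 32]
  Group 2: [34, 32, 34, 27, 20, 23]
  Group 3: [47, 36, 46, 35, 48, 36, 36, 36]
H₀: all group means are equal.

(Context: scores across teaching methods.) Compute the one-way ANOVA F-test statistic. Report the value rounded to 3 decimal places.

Group means [29.75, 28.33, 40.00], grand mean 33.091
SSB = Σnᵢ(x̄ᵢ−x̄)² = 606.985; SSW = ΣΣ(x−x̄ᵢ)² = 586.833
MSB = 606.985/2 = 303.4924; MSW = 586.833/19 = 30.8860
F = MSB/MSW = 9.8262
df = (2, 19)

test statistic = 9.826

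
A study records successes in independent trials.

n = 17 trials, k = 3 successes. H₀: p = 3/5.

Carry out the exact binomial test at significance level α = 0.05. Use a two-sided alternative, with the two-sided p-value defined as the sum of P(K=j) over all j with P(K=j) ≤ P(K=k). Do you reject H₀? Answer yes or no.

reject H₀: yes

Exact binomial: n=17, k=3, p₀=3/5=0.6000
P(X=j) = C(n,j)·p₀^j·(1−p₀)^(n−j); p = Σ P(X=j) over j with P(X=j) ≤ P(X=3)
p-value (two-sided) = 0.00062
At α=0.05: p < α → reject H₀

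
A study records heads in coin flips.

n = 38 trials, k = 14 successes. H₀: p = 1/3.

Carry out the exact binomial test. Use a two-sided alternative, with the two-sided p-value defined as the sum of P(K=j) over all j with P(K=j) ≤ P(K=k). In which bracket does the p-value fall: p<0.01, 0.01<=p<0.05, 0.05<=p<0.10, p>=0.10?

Exact binomial: n=38, k=14, p₀=1/3=0.3333
P(X=j) = C(n,j)·p₀^j·(1−p₀)^(n−j); p = Σ P(X=j) over j with P(X=j) ≤ P(X=14)
p-value (two-sided) = 0.73099
→ bracket: p>=0.10

p-value bracket: p>=0.10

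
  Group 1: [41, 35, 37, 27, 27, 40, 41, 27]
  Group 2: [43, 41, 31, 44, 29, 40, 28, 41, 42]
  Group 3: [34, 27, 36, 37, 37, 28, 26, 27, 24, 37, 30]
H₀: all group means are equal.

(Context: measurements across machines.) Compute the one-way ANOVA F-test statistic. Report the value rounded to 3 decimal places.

test statistic = 2.978

Group means [34.38, 37.67, 31.18], grand mean 34.179
SSB = Σnᵢ(x̄ᵢ−x̄)² = 208.596; SSW = ΣΣ(x−x̄ᵢ)² = 875.511
MSB = 208.596/2 = 104.2979; MSW = 875.511/25 = 35.0205
F = MSB/MSW = 2.9782
df = (2, 25)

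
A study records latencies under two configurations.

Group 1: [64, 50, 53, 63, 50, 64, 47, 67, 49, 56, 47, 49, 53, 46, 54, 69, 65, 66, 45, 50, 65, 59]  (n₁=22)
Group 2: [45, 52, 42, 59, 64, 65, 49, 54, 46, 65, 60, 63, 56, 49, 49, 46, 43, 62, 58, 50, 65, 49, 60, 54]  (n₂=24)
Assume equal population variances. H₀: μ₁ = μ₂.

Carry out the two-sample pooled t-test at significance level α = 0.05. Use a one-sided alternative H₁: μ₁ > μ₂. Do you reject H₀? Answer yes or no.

x̄₁=55.955, s₁=8.015, n₁=22
x̄₂=54.375, s₂=7.563, n₂=24
s_p² = [21·8.015² + 23·7.563²]/44 = 60.5586
SE = √(s_p²·(1/22+1/24)) = 2.2969
t = (55.955−54.375)/2.2969 = 0.6877
df = 44
p-value (one-sided, H₁ greater) = 0.24763
At α=0.05: p ≥ α → fail to reject H₀

reject H₀: no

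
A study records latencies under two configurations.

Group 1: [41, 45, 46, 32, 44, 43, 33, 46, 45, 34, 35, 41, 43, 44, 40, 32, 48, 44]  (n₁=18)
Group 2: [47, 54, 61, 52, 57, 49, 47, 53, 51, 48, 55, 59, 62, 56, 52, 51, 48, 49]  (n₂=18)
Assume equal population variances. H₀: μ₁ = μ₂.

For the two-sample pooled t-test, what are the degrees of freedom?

degrees of freedom = 34

df = n₁ + n₂ − 2 = 18 + 18 − 2 = 34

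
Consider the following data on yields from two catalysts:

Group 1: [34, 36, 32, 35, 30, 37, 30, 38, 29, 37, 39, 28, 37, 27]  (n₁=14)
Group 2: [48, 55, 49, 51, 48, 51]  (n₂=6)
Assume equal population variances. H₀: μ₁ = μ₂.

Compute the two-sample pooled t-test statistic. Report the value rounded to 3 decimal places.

test statistic = -9.241

x̄₁=33.500, s₁=4.071, n₁=14
x̄₂=50.333, s₂=2.658, n₂=6
s_p² = [13·4.071² + 5·2.658²]/18 = 13.9352
SE = √(s_p²·(1/14+1/6)) = 1.8215
t = (33.500−50.333)/1.8215 = -9.2414
df = 18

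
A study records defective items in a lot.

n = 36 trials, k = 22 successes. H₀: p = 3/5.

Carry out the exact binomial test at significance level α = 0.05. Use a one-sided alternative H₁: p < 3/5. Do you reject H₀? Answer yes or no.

reject H₀: no

Exact binomial: n=36, k=22, p₀=3/5=0.6000
P(X≤22) from Σ C(n,i)·p₀^i·(1−p₀)^(n−i)
p-value (one-sided, H₁ less) = 0.61602
At α=0.05: p ≥ α → fail to reject H₀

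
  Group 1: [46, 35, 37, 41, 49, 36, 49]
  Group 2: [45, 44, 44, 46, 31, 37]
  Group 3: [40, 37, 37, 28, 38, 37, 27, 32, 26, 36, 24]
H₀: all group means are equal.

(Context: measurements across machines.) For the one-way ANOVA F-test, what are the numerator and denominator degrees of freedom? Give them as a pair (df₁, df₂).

degrees of freedom = [2, 21]

k = 3 groups, N = 24 total
df = (k−1, N−k) = (3−1, 24−3) = (2, 21)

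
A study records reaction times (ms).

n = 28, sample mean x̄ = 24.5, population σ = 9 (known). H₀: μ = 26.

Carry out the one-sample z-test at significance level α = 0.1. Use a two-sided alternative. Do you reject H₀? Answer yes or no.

SE = σ/√n = 9/√28 = 1.7008
z = (x̄−μ₀)/SE = (24.5−26)/1.7008 = -0.8819
p-value (two-sided) = 0.37782
At α=0.1: p ≥ α → fail to reject H₀

reject H₀: no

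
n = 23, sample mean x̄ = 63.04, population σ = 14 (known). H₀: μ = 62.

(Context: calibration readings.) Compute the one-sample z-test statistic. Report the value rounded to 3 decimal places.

test statistic = 0.356

SE = σ/√n = 14/√23 = 2.9192
z = (x̄−μ₀)/SE = (63.04−62)/2.9192 = 0.3563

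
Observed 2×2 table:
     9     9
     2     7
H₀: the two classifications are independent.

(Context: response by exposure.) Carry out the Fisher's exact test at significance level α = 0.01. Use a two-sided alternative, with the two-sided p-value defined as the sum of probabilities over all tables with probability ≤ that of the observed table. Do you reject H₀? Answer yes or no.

reject H₀: no

Margins: r₁=18, r₂=9, c₁=11, c₂=16, n=27
p_obs = C(18,9)·C(9,2)/C(27,11); sum pmf over tables with pmf ≤ p_obs
p-value (two-sided) = 0.23112
At α=0.01: p ≥ α → fail to reject H₀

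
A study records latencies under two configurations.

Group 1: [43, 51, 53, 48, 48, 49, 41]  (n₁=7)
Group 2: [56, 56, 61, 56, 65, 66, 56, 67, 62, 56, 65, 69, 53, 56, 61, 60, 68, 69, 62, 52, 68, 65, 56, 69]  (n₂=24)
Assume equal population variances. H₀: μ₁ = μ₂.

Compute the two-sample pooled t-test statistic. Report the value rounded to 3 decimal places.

test statistic = -6.041

x̄₁=47.571, s₁=4.237, n₁=7
x̄₂=61.417, s₂=5.587, n₂=24
s_p² = [6·4.237² + 23·5.587²]/29 = 28.4672
SE = √(s_p²·(1/7+1/24)) = 2.2919
t = (47.571−61.417)/2.2919 = -6.0409
df = 29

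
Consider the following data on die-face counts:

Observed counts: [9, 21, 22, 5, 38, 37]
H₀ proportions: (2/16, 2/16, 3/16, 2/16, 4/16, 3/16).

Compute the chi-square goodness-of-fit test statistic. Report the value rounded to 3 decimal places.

test statistic = 19.778

n = 132; E_i = n·p_i = [16.50, 16.50, 24.75, 16.50, 33.00, 24.75]
χ² = (9−16.50)²/16.50 + (21−16.50)²/16.50 + (22−24.75)²/24.75 + (5−16.50)²/16.50 + (38−33.00)²/33.00 + (37−24.75)²/24.75 = 19.7778
df = 5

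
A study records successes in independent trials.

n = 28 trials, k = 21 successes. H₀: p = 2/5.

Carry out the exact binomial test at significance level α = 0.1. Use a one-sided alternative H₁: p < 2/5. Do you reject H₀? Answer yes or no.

reject H₀: no

Exact binomial: n=28, k=21, p₀=2/5=0.4000
P(X≤21) from Σ C(n,i)·p₀^i·(1−p₀)^(n−i)
p-value (one-sided, H₁ less) = 0.99996
At α=0.1: p ≥ α → fail to reject H₀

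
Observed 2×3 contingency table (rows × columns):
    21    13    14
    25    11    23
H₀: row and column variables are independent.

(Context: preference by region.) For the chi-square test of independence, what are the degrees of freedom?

df = (r−1)(c−1) = (2−1)·(3−1) = 2

degrees of freedom = 2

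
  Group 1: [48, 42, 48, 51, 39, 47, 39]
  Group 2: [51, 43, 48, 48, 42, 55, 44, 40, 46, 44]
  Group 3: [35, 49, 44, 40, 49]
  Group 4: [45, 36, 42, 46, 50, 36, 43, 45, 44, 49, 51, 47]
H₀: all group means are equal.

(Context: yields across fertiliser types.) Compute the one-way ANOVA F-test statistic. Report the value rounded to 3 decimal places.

Group means [44.86, 46.10, 43.40, 44.50], grand mean 44.882
SSB = Σnᵢ(x̄ᵢ−x̄)² = 27.572; SSW = ΣΣ(x−x̄ᵢ)² = 721.957
MSB = 27.572/3 = 9.1908; MSW = 721.957/30 = 24.0652
F = MSB/MSW = 0.3819
df = (3, 30)

test statistic = 0.382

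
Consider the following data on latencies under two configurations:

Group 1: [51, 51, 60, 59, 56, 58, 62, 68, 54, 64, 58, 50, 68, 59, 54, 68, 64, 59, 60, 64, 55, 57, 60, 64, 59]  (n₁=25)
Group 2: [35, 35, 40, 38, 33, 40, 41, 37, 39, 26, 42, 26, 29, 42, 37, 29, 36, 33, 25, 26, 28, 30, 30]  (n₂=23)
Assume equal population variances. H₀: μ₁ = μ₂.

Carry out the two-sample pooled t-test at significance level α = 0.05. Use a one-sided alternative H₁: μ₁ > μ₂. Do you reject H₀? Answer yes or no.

x̄₁=59.280, s₁=5.176, n₁=25
x̄₂=33.783, s₂=5.665, n₂=23
s_p² = [24·5.176² + 22·5.665²]/46 = 29.3251
SE = √(s_p²·(1/25+1/23)) = 1.5646
t = (59.280−33.783)/1.5646 = 16.2963
df = 46
p-value (one-sided, H₁ greater) = 0.00000
At α=0.05: p < α → reject H₀

reject H₀: yes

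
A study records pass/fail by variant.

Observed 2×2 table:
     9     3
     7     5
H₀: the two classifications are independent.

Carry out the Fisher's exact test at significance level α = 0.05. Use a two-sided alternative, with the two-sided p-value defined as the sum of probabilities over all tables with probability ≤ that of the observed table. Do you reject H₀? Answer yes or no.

reject H₀: no

Margins: r₁=12, r₂=12, c₁=16, c₂=8, n=24
p_obs = C(12,9)·C(12,7)/C(24,16); sum pmf over tables with pmf ≤ p_obs
p-value (two-sided) = 0.66685
At α=0.05: p ≥ α → fail to reject H₀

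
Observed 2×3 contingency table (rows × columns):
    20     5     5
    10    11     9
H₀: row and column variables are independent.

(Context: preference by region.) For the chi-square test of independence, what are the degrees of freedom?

degrees of freedom = 2

df = (r−1)(c−1) = (2−1)·(3−1) = 2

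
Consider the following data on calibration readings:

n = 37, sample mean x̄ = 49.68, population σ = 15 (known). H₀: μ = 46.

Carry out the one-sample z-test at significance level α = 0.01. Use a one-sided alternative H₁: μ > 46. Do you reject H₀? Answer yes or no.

reject H₀: no

SE = σ/√n = 15/√37 = 2.4660
z = (x̄−μ₀)/SE = (49.68−46)/2.4660 = 1.4923
p-value (one-sided, H₁ greater) = 0.06781
At α=0.01: p ≥ α → fail to reject H₀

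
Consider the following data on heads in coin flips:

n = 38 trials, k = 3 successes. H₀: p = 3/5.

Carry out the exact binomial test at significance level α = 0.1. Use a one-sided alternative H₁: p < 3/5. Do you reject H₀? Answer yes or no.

Exact binomial: n=38, k=3, p₀=3/5=0.6000
P(X≤3) from Σ C(n,i)·p₀^i·(1−p₀)^(n−i)
p-value (one-sided, H₁ less) = 0.00000
At α=0.1: p < α → reject H₀

reject H₀: yes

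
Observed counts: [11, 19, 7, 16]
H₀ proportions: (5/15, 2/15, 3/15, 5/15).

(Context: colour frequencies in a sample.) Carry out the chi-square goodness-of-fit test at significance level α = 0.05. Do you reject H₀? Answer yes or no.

n = 53; E_i = n·p_i = [17.67, 7.07, 10.60, 17.67]
χ² = (11−17.67)²/17.67 + (19−7.07)²/7.07 + (7−10.60)²/10.60 + (16−17.67)²/17.67 = 24.0472
df = 3
p-value (upper-tail) = 0.00002
At α=0.05: p < α → reject H₀

reject H₀: yes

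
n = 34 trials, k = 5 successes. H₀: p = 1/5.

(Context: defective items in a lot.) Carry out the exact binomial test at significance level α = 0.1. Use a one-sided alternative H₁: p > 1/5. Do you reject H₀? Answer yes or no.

reject H₀: no

Exact binomial: n=34, k=5, p₀=1/5=0.2000
P(X≥5) from Σ C(n,i)·p₀^i·(1−p₀)^(n−i)
p-value (one-sided, H₁ greater) = 0.83814
At α=0.1: p ≥ α → fail to reject H₀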